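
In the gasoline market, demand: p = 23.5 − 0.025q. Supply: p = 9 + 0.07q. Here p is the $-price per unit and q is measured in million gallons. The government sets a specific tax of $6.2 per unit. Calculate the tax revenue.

Competitive equilibrium: 23.5 − 0.025q = 9 + 0.07q → q* = 152.6316, p* = 19.6842.
With the tax, the buyer price exceeds the seller price by 6.2: (23.5 − 0.025q) − (9 + 0.07q) = 6.2 → q' = 87.3684.
Tax revenue = 6.2 × 87.3684 = $541.68 million.

$541.68 million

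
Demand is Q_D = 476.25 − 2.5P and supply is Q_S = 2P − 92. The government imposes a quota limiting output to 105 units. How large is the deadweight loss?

In inverse form: demand P = 190.5 − 0.4Q, supply P = 46 + 0.5Q.
Competitive equilibrium: 190.5 − 0.4Q = 46 + 0.5Q → Q* = 160.5556, P* = 126.2778.
At Q = 105: demand price = 190.5 − 0.4·105 = 148.5; supply price = 46 + 0.5·105 = 98.5.
ΔQ = 160.5556 − 105 = 55.5556; wedge = 148.5 − 98.5 = 50.
DWL = ½ × 55.5556 × 50 = 1388.89.

1388.89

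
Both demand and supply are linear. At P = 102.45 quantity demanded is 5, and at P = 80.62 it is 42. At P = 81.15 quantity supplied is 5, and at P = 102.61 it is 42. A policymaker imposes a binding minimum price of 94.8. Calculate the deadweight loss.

Demand slope = (80.62 − 102.45)/(42 − 5) = −0.59, so P = 105.4 − 0.59Q.
Supply slope = (102.61 − 81.15)/(42 − 5) = 0.58, so P = 78.25 + 0.58Q.
Competitive equilibrium: 105.4 − 0.59Q = 78.25 + 0.58Q → Q* = 23.2051, P* = 91.709.
At the floor P = 94.8, quantity demanded = (105.4 − 94.8)/0.59 = 17.9661.
Sellers' marginal cost at Q' = 17.9661: 78.25 + 0.58·17.9661 = 88.6703.
ΔQ = 23.2051 − 17.9661 = 5.239; wedge = 94.8 − 88.6703 = 6.1297.
Welfare loss = ½ × 5.239 × 6.1297 = 16.06.

16.06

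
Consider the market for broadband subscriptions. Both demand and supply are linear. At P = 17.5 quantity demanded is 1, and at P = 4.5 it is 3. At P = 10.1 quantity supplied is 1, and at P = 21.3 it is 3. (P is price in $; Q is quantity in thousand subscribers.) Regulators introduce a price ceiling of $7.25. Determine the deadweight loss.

$7.60 thousand

Demand slope = (4.5 − 17.5)/(3 − 1) = −6.5, so P = 24 − 6.5Q.
Supply slope = (21.3 − 10.1)/(3 − 1) = 5.6, so P = 4.5 + 5.6Q.
Competitive equilibrium: 24 − 6.5Q = 4.5 + 5.6Q → Q* = 1.6116, P* = 13.5248.
At the ceiling P = 7.25, quantity supplied = (7.25 − 4.5)/5.6 = 0.4911.
Willingness to pay at Q' = 0.4911: 24 − 6.5·0.4911 = 20.8079.
ΔQ = 1.6116 − 0.4911 = 1.1205; wedge = 20.8079 − 7.25 = 13.5579.
The triangle = ½ × 1.1205 × 13.5579 = $7.60 thousand.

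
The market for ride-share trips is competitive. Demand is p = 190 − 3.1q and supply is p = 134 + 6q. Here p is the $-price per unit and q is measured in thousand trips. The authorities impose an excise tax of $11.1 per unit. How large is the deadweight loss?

Competitive equilibrium: 190 − 3.1q = 134 + 6q → q* = 6.1538, p* = 170.9231.
With the tax, the buyer price exceeds the seller price by 11.1: (190 − 3.1q) − (134 + 6q) = 11.1 → q' = 4.9341.
Δq = 6.1538 − 4.9341 = 1.2197; the wedge equals the tax, 11.1.
Deadweight loss = ½ × 1.2197 × 11.1 = $6.77 thousand.

$6.77 thousand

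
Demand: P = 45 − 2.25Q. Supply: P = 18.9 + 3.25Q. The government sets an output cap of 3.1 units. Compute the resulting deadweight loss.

Competitive equilibrium: 45 − 2.25Q = 18.9 + 3.25Q → Q* = 4.7455, P* = 34.3227.
At Q = 3.1: demand price = 45 − 2.25·3.1 = 38.025; supply price = 18.9 + 3.25·3.1 = 28.975.
ΔQ = 4.7455 − 3.1 = 1.6455; wedge = 38.025 − 28.975 = 9.05.
Welfare loss = ½ × 1.6455 × 9.05 = 7.45.

7.45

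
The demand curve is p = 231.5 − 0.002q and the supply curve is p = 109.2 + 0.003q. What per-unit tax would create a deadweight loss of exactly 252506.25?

50.25

Competitive equilibrium: 231.5 − 0.002q = 109.2 + 0.003q → q* = 24460, p* = 182.58.
A tax t gives Δq = t/0.005 and wedge t, so DWL = t²/0.01.
t²/0.01 = 252506.25 → t² = 2525.0625 → t = 50.25.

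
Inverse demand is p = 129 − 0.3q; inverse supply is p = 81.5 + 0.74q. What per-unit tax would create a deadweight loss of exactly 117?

Competitive equilibrium: 129 − 0.3q = 81.5 + 0.74q → q* = 45.6731, p* = 115.2981.
A tax t gives Δq = t/1.04 and wedge t, so DWL = t²/2.08.
t²/2.08 = 117 → t² = 243.36 → t = 15.6.

15.6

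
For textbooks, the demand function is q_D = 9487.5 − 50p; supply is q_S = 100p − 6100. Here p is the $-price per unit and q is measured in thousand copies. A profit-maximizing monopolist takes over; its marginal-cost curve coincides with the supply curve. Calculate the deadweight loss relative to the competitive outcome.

In inverse form: demand p = 189.75 − 0.02q, supply p = 61 + 0.01q.
Competitive equilibrium: 189.75 − 0.02q = 61 + 0.01q → q* = 4291.6667, p* = 103.9167.
Marginal revenue: MR = 189.75 − 0.04q. Set MR = MC: 189.75 − 0.04q = 61 + 0.01q → q_m = 2575.
Price p_m = 189.75 − 0.02·2575 = 138.25; MC(q_m) = 61 + 0.01·2575 = 86.75.
Competitive q* = 4291.6667, so Δq = 1716.6667; wedge = 138.25 − 86.75 = 51.5.
Welfare loss = ½ × 1716.6667 × 51.5 = $44204.17 thousand.

$44204.17 thousand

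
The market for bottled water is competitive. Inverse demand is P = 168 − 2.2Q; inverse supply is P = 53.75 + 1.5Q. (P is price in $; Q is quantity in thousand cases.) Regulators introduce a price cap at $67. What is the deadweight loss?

$899.07 thousand

Competitive equilibrium: 168 − 2.2Q = 53.75 + 1.5Q → Q* = 30.8784, P* = 100.0676.
At the ceiling P = 67, quantity supplied = (67 − 53.75)/1.5 = 8.8333.
Willingness to pay at Q' = 8.8333: 168 − 2.2·8.8333 = 148.5667.
ΔQ = 30.8784 − 8.8333 = 22.0451; wedge = 148.5667 − 67 = 81.5667.
DWL = ½ × 22.0451 × 81.5667 = $899.07 thousand.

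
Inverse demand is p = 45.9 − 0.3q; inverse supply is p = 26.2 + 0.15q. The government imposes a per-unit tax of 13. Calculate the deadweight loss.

Competitive equilibrium: 45.9 − 0.3q = 26.2 + 0.15q → q* = 43.7778, p* = 32.7667.
With the tax, the buyer price exceeds the seller price by 13: (45.9 − 0.3q) − (26.2 + 0.15q) = 13 → q' = 14.8889.
Δq = 43.7778 − 14.8889 = 28.8889; the wedge equals the tax, 13.
DWL = ½ × 28.8889 × 13 = 187.78.

187.78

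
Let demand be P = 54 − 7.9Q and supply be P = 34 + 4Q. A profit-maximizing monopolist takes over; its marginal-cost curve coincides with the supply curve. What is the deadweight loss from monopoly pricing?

Competitive equilibrium: 54 − 7.9Q = 34 + 4Q → Q* = 1.6807, P* = 40.7227.
Marginal revenue: MR = 54 − 15.8Q. Set MR = MC: 54 − 15.8Q = 34 + 4Q → Q_m = 1.0101.
Price P_m = 54 − 7.9·1.0101 = 46.0202; MC(Q_m) = 34 + 4·1.0101 = 38.0404.
Competitive Q* = 1.6807, so ΔQ = 0.6706; wedge = 46.0202 − 38.0404 = 7.9798.
The triangle = ½ × 0.6706 × 7.9798 = 2.68.

2.68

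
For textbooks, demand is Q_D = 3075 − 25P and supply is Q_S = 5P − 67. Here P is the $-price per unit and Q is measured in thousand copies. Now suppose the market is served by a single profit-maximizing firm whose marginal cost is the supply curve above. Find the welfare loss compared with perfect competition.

In inverse form: demand P = 123 − 0.04Q, supply P = 13.4 + 0.2Q.
Competitive equilibrium: 123 − 0.04Q = 13.4 + 0.2Q → Q* = 456.6667, P* = 104.7333.
Marginal revenue: MR = 123 − 0.08Q. Set MR = MC: 123 − 0.08Q = 13.4 + 0.2Q → Q_m = 391.4286.
Price P_m = 123 − 0.04·391.4286 = 107.3429; MC(Q_m) = 13.4 + 0.2·391.4286 = 91.6857.
Competitive Q* = 456.6667, so ΔQ = 65.2381; wedge = 107.3429 − 91.6857 = 15.6572.
Welfare loss = ½ × 65.2381 × 15.6572 = $510.72 thousand.

$510.72 thousand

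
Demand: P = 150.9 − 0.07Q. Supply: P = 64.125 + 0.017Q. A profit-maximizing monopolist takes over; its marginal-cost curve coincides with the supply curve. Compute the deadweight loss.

8602.74

Competitive equilibrium: 150.9 − 0.07Q = 64.125 + 0.017Q → Q* = 997.4138, P* = 81.081.
Marginal revenue: MR = 150.9 − 0.14Q. Set MR = MC: 150.9 − 0.14Q = 64.125 + 0.017Q → Q_m = 552.707.
Price P_m = 150.9 − 0.07·552.707 = 112.2105; MC(Q_m) = 64.125 + 0.017·552.707 = 73.521.
Competitive Q* = 997.4138, so ΔQ = 444.7068; wedge = 112.2105 − 73.521 = 38.6895.
Deadweight loss = ½ × 444.7068 × 38.6895 = 8602.74.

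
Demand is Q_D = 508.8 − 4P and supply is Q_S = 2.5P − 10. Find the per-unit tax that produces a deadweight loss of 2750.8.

In inverse form: demand P = 127.2 − 0.25Q, supply P = 4 + 0.4Q.
Competitive equilibrium: 127.2 − 0.25Q = 4 + 0.4Q → Q* = 189.5385, P* = 79.8154.
A tax t gives ΔQ = t/0.65 and wedge t, so DWL = t²/1.3.
t²/1.3 = 2750.8 → t² = 3576.04 → t = 59.8.

59.8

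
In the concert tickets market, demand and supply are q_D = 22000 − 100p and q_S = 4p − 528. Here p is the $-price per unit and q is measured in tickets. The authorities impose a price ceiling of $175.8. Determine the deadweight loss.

In inverse form: demand p = 220 − 0.01q, supply p = 132 + 0.25q.
Competitive equilibrium: 220 − 0.01q = 132 + 0.25q → q* = 338.4615, p* = 216.6154.
At the ceiling p = 175.8, quantity supplied = (175.8 − 132)/0.25 = 175.2.
Willingness to pay at q' = 175.2: 220 − 0.01·175.2 = 218.248.
Δq = 338.4615 − 175.2 = 163.2615; wedge = 218.248 − 175.8 = 42.448.
DWL = ½ × 163.2615 × 42.448 = $3465.06.

$3465.06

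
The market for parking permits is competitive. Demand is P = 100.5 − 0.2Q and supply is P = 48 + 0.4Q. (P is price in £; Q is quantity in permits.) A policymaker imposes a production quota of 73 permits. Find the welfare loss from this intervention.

£63.075

Competitive equilibrium: 100.5 − 0.2Q = 48 + 0.4Q → Q* = 87.5, P* = 83.
At Q = 73: demand price = 100.5 − 0.2·73 = 85.9; supply price = 48 + 0.4·73 = 77.2.
ΔQ = 87.5 − 73 = 14.5; wedge = 85.9 − 77.2 = 8.7.
The triangle = ½ × 14.5 × 8.7 = £63.075.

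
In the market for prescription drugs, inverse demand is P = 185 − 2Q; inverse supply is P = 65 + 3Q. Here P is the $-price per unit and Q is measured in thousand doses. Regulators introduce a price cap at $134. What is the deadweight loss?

$2.50 thousand

Competitive equilibrium: 185 − 2Q = 65 + 3Q → Q* = 24, P* = 137.
At the ceiling P = 134, quantity supplied = (134 − 65)/3 = 23.
Willingness to pay at Q' = 23: 185 − 2·23 = 139.
ΔQ = 24 − 23 = 1; wedge = 139 − 134 = 5.
DWL = ½ × 1 × 5 = $2.50 thousand.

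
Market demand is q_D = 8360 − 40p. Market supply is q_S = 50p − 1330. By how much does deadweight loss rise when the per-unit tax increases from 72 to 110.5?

In inverse form: demand p = 209 − 0.025q, supply p = 26.6 + 0.02q.
Competitive equilibrium: 209 − 0.025q = 26.6 + 0.02q → q* = 4053.3333, p* = 107.6667.
For a per-unit tax t: Δq = t/0.045, so DWL = ½·t·(t/0.045) = t²/0.09.
At t = 72: DWL = 57600. At t = 110.5: DWL = 135669.444.
Increase = 135669.444 − 57600 = 78069.44.

78069.44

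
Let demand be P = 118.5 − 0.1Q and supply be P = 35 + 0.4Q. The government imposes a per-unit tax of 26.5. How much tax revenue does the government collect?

Competitive equilibrium: 118.5 − 0.1Q = 35 + 0.4Q → Q* = 167, P* = 101.8.
With the tax, the buyer price exceeds the seller price by 26.5: (118.5 − 0.1Q) − (35 + 0.4Q) = 26.5 → Q' = 114.
Tax revenue = 26.5 × 114 = 3021.

3021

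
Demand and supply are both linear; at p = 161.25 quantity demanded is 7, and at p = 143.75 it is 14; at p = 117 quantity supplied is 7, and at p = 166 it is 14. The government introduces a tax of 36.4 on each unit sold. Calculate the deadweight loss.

Demand slope = (143.75 − 161.25)/(14 − 7) = −2.5, so p = 178.75 − 2.5q.
Supply slope = (166 − 117)/(14 − 7) = 7, so p = 68 + 7q.
Competitive equilibrium: 178.75 − 2.5q = 68 + 7q → q* = 11.65789, p* = 149.60526.
With the tax, the buyer price exceeds the seller price by 36.4: (178.75 − 2.5q) − (68 + 7q) = 36.4 → q' = 7.82632.
Δq = 11.65789 − 7.82632 = 3.83157; the wedge equals the tax, 36.4.
DWL = ½ × 3.83157 × 36.4 = 69.73.

69.73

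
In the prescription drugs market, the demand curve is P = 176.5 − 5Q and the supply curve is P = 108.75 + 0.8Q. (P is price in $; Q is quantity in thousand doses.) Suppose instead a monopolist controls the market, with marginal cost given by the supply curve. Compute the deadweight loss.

Competitive equilibrium: 176.5 − 5Q = 108.75 + 0.8Q → Q* = 11.681, P* = 118.0948.
Marginal revenue: MR = 176.5 − 10Q. Set MR = MC: 176.5 − 10Q = 108.75 + 0.8Q → Q_m = 6.2731.
Price P_m = 176.5 − 5·6.2731 = 145.1345; MC(Q_m) = 108.75 + 0.8·6.2731 = 113.7685.
Competitive Q* = 11.681, so ΔQ = 5.4079; wedge = 145.1345 − 113.7685 = 31.366.
Deadweight loss = ½ × 5.4079 × 31.366 = $84.81 thousand.

$84.81 thousand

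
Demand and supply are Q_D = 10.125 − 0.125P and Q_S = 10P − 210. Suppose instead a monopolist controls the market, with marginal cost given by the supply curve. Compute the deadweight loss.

54.87

In inverse form: demand P = 81 − 8Q, supply P = 21 + 0.1Q.
Competitive equilibrium: 81 − 8Q = 21 + 0.1Q → Q* = 7.4074, P* = 21.7407.
Marginal revenue: MR = 81 − 16Q. Set MR = MC: 81 − 16Q = 21 + 0.1Q → Q_m = 3.7267.
Price P_m = 81 − 8·3.7267 = 51.1864; MC(Q_m) = 21 + 0.1·3.7267 = 21.3727.
Competitive Q* = 7.4074, so ΔQ = 3.6807; wedge = 51.1864 − 21.3727 = 29.8137.
DWL = ½ × 3.6807 × 29.8137 = 54.87.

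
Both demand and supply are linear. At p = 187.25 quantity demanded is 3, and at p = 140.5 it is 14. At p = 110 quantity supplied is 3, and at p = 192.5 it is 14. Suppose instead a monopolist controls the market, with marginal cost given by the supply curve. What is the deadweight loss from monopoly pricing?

Demand slope = (140.5 − 187.25)/(14 − 3) = −4.25, so p = 200 − 4.25q.
Supply slope = (192.5 − 110)/(14 − 3) = 7.5, so p = 87.5 + 7.5q.
Competitive equilibrium: 200 − 4.25q = 87.5 + 7.5q → q* = 9.5745, p* = 159.3085.
Marginal revenue: MR = 200 − 8.5q. Set MR = MC: 200 − 8.5q = 87.5 + 7.5q → q_m = 7.0313.
Price p_m = 200 − 4.25·7.0313 = 170.117; MC(q_m) = 87.5 + 7.5·7.0313 = 140.2348.
Competitive q* = 9.5745, so Δq = 2.5432; wedge = 170.117 − 140.2348 = 29.8822.
The triangle = ½ × 2.5432 × 29.8822 = 38.

38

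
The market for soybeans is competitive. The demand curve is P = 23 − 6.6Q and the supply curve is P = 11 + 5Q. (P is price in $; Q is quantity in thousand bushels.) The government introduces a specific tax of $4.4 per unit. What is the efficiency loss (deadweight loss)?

$0.83 thousand

Competitive equilibrium: 23 − 6.6Q = 11 + 5Q → Q* = 1.0345, P* = 16.1724.
With the tax, the buyer price exceeds the seller price by 4.4: (23 − 6.6Q) − (11 + 5Q) = 4.4 → Q' = 0.6552.
ΔQ = 1.0345 − 0.6552 = 0.3793; the wedge equals the tax, 4.4.
The triangle = ½ × 0.3793 × 4.4 = $0.83 thousand.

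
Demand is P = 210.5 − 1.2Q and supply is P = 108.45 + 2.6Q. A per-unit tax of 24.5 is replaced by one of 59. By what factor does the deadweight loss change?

Competitive equilibrium: 210.5 − 1.2Q = 108.45 + 2.6Q → Q* = 26.8553, P* = 178.2737.
For a per-unit tax t: ΔQ = t/3.8, so DWL = ½·t·(t/3.8) = t²/7.6.
At t = 24.5: DWL = 78.980. At t = 59: DWL = 458.026.
Ratio = (59/24.5)² = 5.799.

5.799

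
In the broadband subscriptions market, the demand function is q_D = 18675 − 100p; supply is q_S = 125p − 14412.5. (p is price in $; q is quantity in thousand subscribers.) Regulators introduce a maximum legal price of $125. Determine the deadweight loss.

In inverse form: demand p = 186.75 − 0.01q, supply p = 115.3 + 0.008q.
Competitive equilibrium: 186.75 − 0.01q = 115.3 + 0.008q → q* = 3969.4444, p* = 147.0556.
At the ceiling p = 125, quantity supplied = (125 − 115.3)/0.008 = 1212.5.
Willingness to pay at q' = 1212.5: 186.75 − 0.01·1212.5 = 174.625.
Δq = 3969.4444 − 1212.5 = 2756.9444; wedge = 174.625 − 125 = 49.625.
DWL = ½ × 2756.9444 × 49.625 = $68406.68 thousand.

$68406.68 thousand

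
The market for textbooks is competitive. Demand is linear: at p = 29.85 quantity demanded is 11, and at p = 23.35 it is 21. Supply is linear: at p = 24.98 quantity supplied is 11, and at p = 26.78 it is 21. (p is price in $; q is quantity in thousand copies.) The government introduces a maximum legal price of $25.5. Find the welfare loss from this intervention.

Demand slope = (23.35 − 29.85)/(21 − 11) = −0.65, so p = 37 − 0.65q.
Supply slope = (26.78 − 24.98)/(21 − 11) = 0.18, so p = 23 + 0.18q.
Competitive equilibrium: 37 − 0.65q = 23 + 0.18q → q* = 16.8675, p* = 26.0361.
At the ceiling p = 25.5, quantity supplied = (25.5 − 23)/0.18 = 13.8889.
Willingness to pay at q' = 13.8889: 37 − 0.65·13.8889 = 27.9722.
Δq = 16.8675 − 13.8889 = 2.9786; wedge = 27.9722 − 25.5 = 2.4722.
DWL = ½ × 2.9786 × 2.4722 = $3.68 thousand.

$3.68 thousand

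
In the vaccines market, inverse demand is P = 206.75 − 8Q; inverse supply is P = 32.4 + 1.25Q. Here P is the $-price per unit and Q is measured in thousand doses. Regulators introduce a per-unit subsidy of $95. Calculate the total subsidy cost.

Competitive equilibrium: 206.75 − 8Q = 32.4 + 1.25Q → Q* = 18.8486, P* = 55.9608.
The subsidy lowers effective supply by 95: P = 1.25Q − 62.6.
New quantity: 206.75 − 8Q = 1.25Q − 62.6 → Q' = 29.1189.
Total subsidy cost = 95 × 29.1189 = $2766.30 thousand.

$2766.30 thousand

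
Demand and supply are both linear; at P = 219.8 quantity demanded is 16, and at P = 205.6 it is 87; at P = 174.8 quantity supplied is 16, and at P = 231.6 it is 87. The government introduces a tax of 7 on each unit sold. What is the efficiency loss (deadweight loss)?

Demand slope = (205.6 − 219.8)/(87 − 16) = −0.2, so P = 223 − 0.2Q.
Supply slope = (231.6 − 174.8)/(87 − 16) = 0.8, so P = 162 + 0.8Q.
Competitive equilibrium: 223 − 0.2Q = 162 + 0.8Q → Q* = 61, P* = 210.8.
With the tax, the buyer price exceeds the seller price by 7: (223 − 0.2Q) − (162 + 0.8Q) = 7 → Q' = 54.
ΔQ = 61 − 54 = 7; the wedge equals the tax, 7.
The triangle = ½ × 7 × 7 = 24.50.

24.50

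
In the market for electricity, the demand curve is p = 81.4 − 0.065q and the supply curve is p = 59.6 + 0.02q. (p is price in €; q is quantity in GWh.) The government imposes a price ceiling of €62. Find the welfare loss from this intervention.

Competitive equilibrium: 81.4 − 0.065q = 59.6 + 0.02q → q* = 256.4706, p* = 64.7294.
At the ceiling p = 62, quantity supplied = (62 − 59.6)/0.02 = 120.
Willingness to pay at q' = 120: 81.4 − 0.065·120 = 73.6.
Δq = 256.4706 − 120 = 136.4706; wedge = 73.6 − 62 = 11.6.
Deadweight loss = ½ × 136.4706 × 11.6 = €791.53.

€791.53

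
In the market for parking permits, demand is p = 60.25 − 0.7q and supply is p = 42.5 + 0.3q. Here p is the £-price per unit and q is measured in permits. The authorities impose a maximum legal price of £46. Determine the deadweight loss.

Competitive equilibrium: 60.25 − 0.7q = 42.5 + 0.3q → q* = 17.75, p* = 47.825.
At the ceiling p = 46, quantity supplied = (46 − 42.5)/0.3 = 11.6667.
Willingness to pay at q' = 11.6667: 60.25 − 0.7·11.6667 = 52.0833.
Δq = 17.75 − 11.6667 = 6.0833; wedge = 52.0833 − 46 = 6.0833.
DWL = ½ × 6.0833 × 6.0833 = £18.50.

£18.50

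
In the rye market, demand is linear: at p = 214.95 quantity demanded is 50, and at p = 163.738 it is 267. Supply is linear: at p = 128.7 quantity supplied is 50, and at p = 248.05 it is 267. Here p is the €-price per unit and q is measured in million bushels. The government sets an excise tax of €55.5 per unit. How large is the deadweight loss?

€1959.45 million

Demand slope = (163.738 − 214.95)/(267 − 50) = −0.236, so p = 226.75 − 0.236q.
Supply slope = (248.05 − 128.7)/(267 − 50) = 0.55, so p = 101.2 + 0.55q.
Competitive equilibrium: 226.75 − 0.236q = 101.2 + 0.55q → q* = 159.7328, p* = 189.0531.
With the tax, the buyer price exceeds the seller price by 55.5: (226.75 − 0.236q) − (101.2 + 0.55q) = 55.5 → q' = 89.1221.
Δq = 159.7328 − 89.1221 = 70.6107; the wedge equals the tax, 55.5.
DWL = ½ × 70.6107 × 55.5 = €1959.45 million.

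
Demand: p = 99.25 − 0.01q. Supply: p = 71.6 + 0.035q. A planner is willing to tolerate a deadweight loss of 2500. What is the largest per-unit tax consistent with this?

15

Competitive equilibrium: 99.25 − 0.01q = 71.6 + 0.035q → q* = 614.4444, p* = 93.1056.
A tax t gives Δq = t/0.045 and wedge t, so DWL = t²/0.09.
t²/0.09 = 2500 → t² = 225 → t = 15.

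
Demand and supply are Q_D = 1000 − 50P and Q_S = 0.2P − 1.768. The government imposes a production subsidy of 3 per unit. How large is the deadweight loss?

0.90

In inverse form: demand P = 20 − 0.02Q, supply P = 8.84 + 5Q.
Competitive equilibrium: 20 − 0.02Q = 8.84 + 5Q → Q* = 2.2231, P* = 19.9555.
The subsidy lowers effective supply by 3: P = 5.84 + 5Q.
New quantity: 20 − 0.02Q = 5.84 + 5Q → Q' = 2.8207.
Overproduction ΔQ = 2.8207 − 2.2231 = 0.5976; wedge = subsidy = 3.
DWL = ½ × 0.5976 × 3 = 0.90.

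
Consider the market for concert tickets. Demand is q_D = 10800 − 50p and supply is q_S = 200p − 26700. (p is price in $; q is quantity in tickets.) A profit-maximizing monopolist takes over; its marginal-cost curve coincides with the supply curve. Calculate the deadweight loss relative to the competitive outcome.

$26888.89

In inverse form: demand p = 216 − 0.02q, supply p = 133.5 + 0.005q.
Competitive equilibrium: 216 − 0.02q = 133.5 + 0.005q → q* = 3300, p* = 150.
Marginal revenue: MR = 216 − 0.04q. Set MR = MC: 216 − 0.04q = 133.5 + 0.005q → q_m = 1833.333333.
Price p_m = 216 − 0.02·1833.333333 = 179.333333; MC(q_m) = 133.5 + 0.005·1833.333333 = 142.666667.
Competitive q* = 3300, so Δq = 1466.666667; wedge = 179.333333 − 142.666667 = 36.666666.
Deadweight loss = ½ × 1466.666667 × 36.666666 = $26888.89.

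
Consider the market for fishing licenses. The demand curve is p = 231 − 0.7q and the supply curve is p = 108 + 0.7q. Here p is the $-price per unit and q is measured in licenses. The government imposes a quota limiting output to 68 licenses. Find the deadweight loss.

$276.01

Competitive equilibrium: 231 − 0.7q = 108 + 0.7q → q* = 87.8571, p* = 169.5.
At q = 68: demand price = 231 − 0.7·68 = 183.4; supply price = 108 + 0.7·68 = 155.6.
Δq = 87.8571 − 68 = 19.8571; wedge = 183.4 − 155.6 = 27.8.
The triangle = ½ × 19.8571 × 27.8 = $276.01.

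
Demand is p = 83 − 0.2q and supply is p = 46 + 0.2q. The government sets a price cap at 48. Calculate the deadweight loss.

Competitive equilibrium: 83 − 0.2q = 46 + 0.2q → q* = 92.5, p* = 64.5.
At the ceiling p = 48, quantity supplied = (48 − 46)/0.2 = 10.
Willingness to pay at q' = 10: 83 − 0.2·10 = 81.
Δq = 92.5 − 10 = 82.5; wedge = 81 − 48 = 33.
Welfare loss = ½ × 82.5 × 33 = 1361.25.

1361.25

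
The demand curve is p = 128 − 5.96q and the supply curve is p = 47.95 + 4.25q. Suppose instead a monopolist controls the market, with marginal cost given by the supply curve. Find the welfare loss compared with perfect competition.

Competitive equilibrium: 128 − 5.96q = 47.95 + 4.25q → q* = 7.8404, p* = 81.2715.
Marginal revenue: MR = 128 − 11.92q. Set MR = MC: 128 − 11.92q = 47.95 + 4.25q → q_m = 4.9505.
Price p_m = 128 − 5.96·4.9505 = 98.495; MC(q_m) = 47.95 + 4.25·4.9505 = 68.9896.
Competitive q* = 7.8404, so Δq = 2.8899; wedge = 98.495 − 68.9896 = 29.5054.
Welfare loss = ½ × 2.8899 × 29.5054 = 42.63.

42.63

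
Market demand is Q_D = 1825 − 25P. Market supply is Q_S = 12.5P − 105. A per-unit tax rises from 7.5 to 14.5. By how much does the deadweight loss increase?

In inverse form: demand P = 73 − 0.04Q, supply P = 8.4 + 0.08Q.
Competitive equilibrium: 73 − 0.04Q = 8.4 + 0.08Q → Q* = 538.3333, P* = 51.4667.
For a per-unit tax t: ΔQ = t/0.12, so DWL = ½·t·(t/0.12) = t²/0.24.
At t = 7.5: DWL = 234.375. At t = 14.5: DWL = 876.042.
Increase = 876.042 − 234.375 = 641.67.

641.67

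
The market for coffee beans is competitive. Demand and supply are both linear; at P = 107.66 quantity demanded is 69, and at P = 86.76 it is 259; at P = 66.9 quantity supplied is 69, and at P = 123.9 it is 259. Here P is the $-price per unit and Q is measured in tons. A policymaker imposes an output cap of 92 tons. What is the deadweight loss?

$1197.04

Demand slope = (86.76 − 107.66)/(259 − 69) = −0.11, so P = 115.25 − 0.11Q.
Supply slope = (123.9 − 66.9)/(259 − 69) = 0.3, so P = 46.2 + 0.3Q.
Competitive equilibrium: 115.25 − 0.11Q = 46.2 + 0.3Q → Q* = 168.41463, P* = 96.72439.
At Q = 92: demand price = 115.25 − 0.11·92 = 105.13; supply price = 46.2 + 0.3·92 = 73.8.
ΔQ = 168.41463 − 92 = 76.41463; wedge = 105.13 − 73.8 = 31.33.
DWL = ½ × 76.41463 × 31.33 = $1197.04.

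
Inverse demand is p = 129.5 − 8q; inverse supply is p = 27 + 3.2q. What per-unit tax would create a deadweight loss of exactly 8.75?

14

Competitive equilibrium: 129.5 − 8q = 27 + 3.2q → q* = 9.1518, p* = 56.2857.
A tax t gives Δq = t/11.2 and wedge t, so DWL = t²/22.4.
t²/22.4 = 8.75 → t² = 196 → t = 14.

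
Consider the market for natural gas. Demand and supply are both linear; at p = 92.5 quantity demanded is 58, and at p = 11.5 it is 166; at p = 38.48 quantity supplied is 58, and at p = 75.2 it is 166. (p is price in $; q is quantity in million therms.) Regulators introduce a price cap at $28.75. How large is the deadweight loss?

$3330.87 million

Demand slope = (11.5 − 92.5)/(166 − 58) = −0.75, so p = 136 − 0.75q.
Supply slope = (75.2 − 38.48)/(166 − 58) = 0.34, so p = 18.76 + 0.34q.
Competitive equilibrium: 136 − 0.75q = 18.76 + 0.34q → q* = 107.55963, p* = 55.33028.
At the ceiling p = 28.75, quantity supplied = (28.75 − 18.76)/0.34 = 29.38235.
Willingness to pay at q' = 29.38235: 136 − 0.75·29.38235 = 113.96324.
Δq = 107.55963 − 29.38235 = 78.17728; wedge = 113.96324 − 28.75 = 85.21324.
The triangle = ½ × 78.17728 × 85.21324 = $3330.87 million.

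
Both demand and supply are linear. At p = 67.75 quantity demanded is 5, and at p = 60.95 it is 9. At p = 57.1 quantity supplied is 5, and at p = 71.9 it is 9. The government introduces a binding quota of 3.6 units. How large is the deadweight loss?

Demand slope = (60.95 − 67.75)/(9 − 5) = −1.7, so p = 76.25 − 1.7q.
Supply slope = (71.9 − 57.1)/(9 − 5) = 3.7, so p = 38.6 + 3.7q.
Competitive equilibrium: 76.25 − 1.7q = 38.6 + 3.7q → q* = 6.9722, p* = 64.3972.
At q = 3.6: demand price = 76.25 − 1.7·3.6 = 70.13; supply price = 38.6 + 3.7·3.6 = 51.92.
Δq = 6.9722 − 3.6 = 3.3722; wedge = 70.13 − 51.92 = 18.21.
Deadweight loss = ½ × 3.3722 × 18.21 = 30.70.

30.70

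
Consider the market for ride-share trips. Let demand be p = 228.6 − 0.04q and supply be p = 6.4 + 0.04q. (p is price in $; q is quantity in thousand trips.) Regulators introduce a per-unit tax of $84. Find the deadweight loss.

Competitive equilibrium: 228.6 − 0.04q = 6.4 + 0.04q → q* = 2777.5, p* = 117.5.
With the tax, the buyer price exceeds the seller price by 84: (228.6 − 0.04q) − (6.4 + 0.04q) = 84 → q' = 1727.5.
Δq = 2777.5 − 1727.5 = 1050; the wedge equals the tax, 84.
DWL = ½ × 1050 × 84 = $44100 thousand.

$44100 thousand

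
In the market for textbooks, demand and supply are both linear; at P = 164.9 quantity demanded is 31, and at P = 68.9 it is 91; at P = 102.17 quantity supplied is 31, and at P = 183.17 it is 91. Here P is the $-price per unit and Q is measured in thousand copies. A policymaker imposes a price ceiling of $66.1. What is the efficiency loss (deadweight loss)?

$3395.98 thousand

Demand slope = (68.9 − 164.9)/(91 − 31) = −1.6, so P = 214.5 − 1.6Q.
Supply slope = (183.17 − 102.17)/(91 − 31) = 1.35, so P = 60.32 + 1.35Q.
Competitive equilibrium: 214.5 − 1.6Q = 60.32 + 1.35Q → Q* = 52.2644, P* = 130.8769.
At the ceiling P = 66.1, quantity supplied = (66.1 − 60.32)/1.35 = 4.2815.
Willingness to pay at Q' = 4.2815: 214.5 − 1.6·4.2815 = 207.6496.
ΔQ = 52.2644 − 4.2815 = 47.9829; wedge = 207.6496 − 66.1 = 141.5496.
The triangle = ½ × 47.9829 × 141.5496 = $3395.98 thousand.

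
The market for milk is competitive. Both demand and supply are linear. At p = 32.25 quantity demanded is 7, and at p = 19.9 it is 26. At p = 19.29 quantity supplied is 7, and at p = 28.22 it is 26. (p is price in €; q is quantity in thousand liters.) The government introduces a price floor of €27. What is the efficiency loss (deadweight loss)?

Demand slope = (19.9 − 32.25)/(26 − 7) = −0.65, so p = 36.8 − 0.65q.
Supply slope = (28.22 − 19.29)/(26 − 7) = 0.47, so p = 16 + 0.47q.
Competitive equilibrium: 36.8 − 0.65q = 16 + 0.47q → q* = 18.5714, p* = 24.7286.
At the floor p = 27, quantity demanded = (36.8 − 27)/0.65 = 15.0769.
Sellers' marginal cost at q' = 15.0769: 16 + 0.47·15.0769 = 23.0861.
Δq = 18.5714 − 15.0769 = 3.4945; wedge = 27 − 23.0861 = 3.9139.
DWL = ½ × 3.4945 × 3.9139 = €6.84 thousand.

€6.84 thousand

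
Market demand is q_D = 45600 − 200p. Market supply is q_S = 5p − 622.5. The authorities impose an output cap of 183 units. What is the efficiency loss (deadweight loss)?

10619.56

In inverse form: demand p = 228 − 0.005q, supply p = 124.5 + 0.2q.
Competitive equilibrium: 228 − 0.005q = 124.5 + 0.2q → q* = 504.878, p* = 225.4756.
At q = 183: demand price = 228 − 0.005·183 = 227.085; supply price = 124.5 + 0.2·183 = 161.1.
Δq = 504.878 − 183 = 321.878; wedge = 227.085 − 161.1 = 65.985.
The triangle = ½ × 321.878 × 65.985 = 10619.56.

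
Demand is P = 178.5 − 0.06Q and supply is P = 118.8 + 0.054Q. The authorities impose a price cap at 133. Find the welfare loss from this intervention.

3874.61

Competitive equilibrium: 178.5 − 0.06Q = 118.8 + 0.054Q → Q* = 523.68421, P* = 147.07895.
At the ceiling P = 133, quantity supplied = (133 − 118.8)/0.054 = 262.96296.
Willingness to pay at Q' = 262.96296: 178.5 − 0.06·262.96296 = 162.72222.
ΔQ = 523.68421 − 262.96296 = 260.72125; wedge = 162.72222 − 133 = 29.72222.
The triangle = ½ × 260.72125 × 29.72222 = 3874.61.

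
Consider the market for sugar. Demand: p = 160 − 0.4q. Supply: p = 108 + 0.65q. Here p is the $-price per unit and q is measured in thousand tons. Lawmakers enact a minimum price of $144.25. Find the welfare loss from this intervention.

Competitive equilibrium: 160 − 0.4q = 108 + 0.65q → q* = 49.5238, p* = 140.1905.
At the floor p = 144.25, quantity demanded = (160 − 144.25)/0.4 = 39.375.
Sellers' marginal cost at q' = 39.375: 108 + 0.65·39.375 = 133.5938.
Δq = 49.5238 − 39.375 = 10.1488; wedge = 144.25 − 133.5938 = 10.6562.
Deadweight loss = ½ × 10.1488 × 10.6562 = $54.07 thousand.

$54.07 thousand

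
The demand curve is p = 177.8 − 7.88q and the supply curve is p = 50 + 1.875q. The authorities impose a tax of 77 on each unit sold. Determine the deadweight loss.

Competitive equilibrium: 177.8 − 7.88q = 50 + 1.875q → q* = 13.101, p* = 74.5643.
With the tax, the buyer price exceeds the seller price by 77: (177.8 − 7.88q) − (50 + 1.875q) = 77 → q' = 5.2076.
Δq = 13.101 − 5.2076 = 7.8934; the wedge equals the tax, 77.
Deadweight loss = ½ × 7.8934 × 77 = 303.90.

303.90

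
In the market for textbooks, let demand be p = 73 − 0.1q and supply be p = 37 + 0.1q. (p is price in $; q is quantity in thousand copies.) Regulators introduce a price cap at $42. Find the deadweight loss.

$1690 thousand

Competitive equilibrium: 73 − 0.1q = 37 + 0.1q → q* = 180, p* = 55.
At the ceiling p = 42, quantity supplied = (42 − 37)/0.1 = 50.
Willingness to pay at q' = 50: 73 − 0.1·50 = 68.
Δq = 180 − 50 = 130; wedge = 68 − 42 = 26.
DWL = ½ × 130 × 26 = $1690 thousand.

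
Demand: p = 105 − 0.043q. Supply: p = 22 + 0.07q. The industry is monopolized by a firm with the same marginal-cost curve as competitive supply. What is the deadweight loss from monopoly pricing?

Competitive equilibrium: 105 − 0.043q = 22 + 0.07q → q* = 734.5133, p* = 73.4159.
Marginal revenue: MR = 105 − 0.086q. Set MR = MC: 105 − 0.086q = 22 + 0.07q → q_m = 532.0513.
Price p_m = 105 − 0.043·532.0513 = 82.1218; MC(q_m) = 22 + 0.07·532.0513 = 59.2436.
Competitive q* = 734.5133, so Δq = 202.462; wedge = 82.1218 − 59.2436 = 22.8782.
Deadweight loss = ½ × 202.462 × 22.8782 = 2315.98.

2315.98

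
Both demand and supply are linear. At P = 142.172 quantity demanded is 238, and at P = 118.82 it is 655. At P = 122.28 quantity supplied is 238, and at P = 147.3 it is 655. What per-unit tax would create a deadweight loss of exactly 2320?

Demand slope = (118.82 − 142.172)/(655 − 238) = −0.056, so P = 155.5 − 0.056Q.
Supply slope = (147.3 − 122.28)/(655 − 238) = 0.06, so P = 108 + 0.06Q.
Competitive equilibrium: 155.5 − 0.056Q = 108 + 0.06Q → Q* = 409.4828, P* = 132.569.
A tax t gives ΔQ = t/0.116 and wedge t, so DWL = t²/0.232.
t²/0.232 = 2320 → t² = 538.24 → t = 23.2.

23.2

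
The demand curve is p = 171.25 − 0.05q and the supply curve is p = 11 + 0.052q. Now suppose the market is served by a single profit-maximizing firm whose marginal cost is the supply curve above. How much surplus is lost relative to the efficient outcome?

Competitive equilibrium: 171.25 − 0.05q = 11 + 0.052q → q* = 1571.078431, p* = 92.696078.
Marginal revenue: MR = 171.25 − 0.1q. Set MR = MC: 171.25 − 0.1q = 11 + 0.052q → q_m = 1054.276316.
Price p_m = 171.25 − 0.05·1054.276316 = 118.536184; MC(q_m) = 11 + 0.052·1054.276316 = 65.822368.
Competitive q* = 1571.078431, so Δq = 516.802115; wedge = 118.536184 − 65.822368 = 52.713816.
Welfare loss = ½ × 516.802115 × 52.713816 = 13621.31.

13621.31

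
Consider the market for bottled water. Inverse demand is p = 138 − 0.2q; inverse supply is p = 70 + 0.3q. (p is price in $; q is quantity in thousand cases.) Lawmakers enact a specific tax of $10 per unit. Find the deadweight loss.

$100 thousand

Competitive equilibrium: 138 − 0.2q = 70 + 0.3q → q* = 136, p* = 110.8.
With the tax, the buyer price exceeds the seller price by 10: (138 − 0.2q) − (70 + 0.3q) = 10 → q' = 116.
Δq = 136 − 116 = 20; the wedge equals the tax, 10.
The triangle = ½ × 20 × 10 = $100 thousand.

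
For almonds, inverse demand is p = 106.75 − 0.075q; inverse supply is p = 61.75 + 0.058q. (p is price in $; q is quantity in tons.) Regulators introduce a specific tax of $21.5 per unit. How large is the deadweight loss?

$1737.78

Competitive equilibrium: 106.75 − 0.075q = 61.75 + 0.058q → q* = 338.3459, p* = 81.3741.
With the tax, the buyer price exceeds the seller price by 21.5: (106.75 − 0.075q) − (61.75 + 0.058q) = 21.5 → q' = 176.6917.
Δq = 338.3459 − 176.6917 = 161.6542; the wedge equals the tax, 21.5.
DWL = ½ × 161.6542 × 21.5 = $1737.78.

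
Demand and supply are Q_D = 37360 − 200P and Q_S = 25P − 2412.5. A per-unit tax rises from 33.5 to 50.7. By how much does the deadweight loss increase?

In inverse form: demand P = 186.8 − 0.005Q, supply P = 96.5 + 0.04Q.
Competitive equilibrium: 186.8 − 0.005Q = 96.5 + 0.04Q → Q* = 2006.6667, P* = 176.7667.
For a per-unit tax t: ΔQ = t/0.045, so DWL = ½·t·(t/0.045) = t²/0.09.
At t = 33.5: DWL = 12469.444. At t = 50.7: DWL = 28561.
Increase = 28561 − 12469.444 = 16091.56.

16091.56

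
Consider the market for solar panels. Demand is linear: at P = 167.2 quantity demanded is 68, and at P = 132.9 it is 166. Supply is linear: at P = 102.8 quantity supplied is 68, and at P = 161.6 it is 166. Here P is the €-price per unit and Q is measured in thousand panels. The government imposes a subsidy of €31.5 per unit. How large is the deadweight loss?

€522.24 thousand

Demand slope = (132.9 − 167.2)/(166 − 68) = −0.35, so P = 191 − 0.35Q.
Supply slope = (161.6 − 102.8)/(166 − 68) = 0.6, so P = 62 + 0.6Q.
Competitive equilibrium: 191 − 0.35Q = 62 + 0.6Q → Q* = 135.7895, P* = 143.4737.
The subsidy lowers effective supply by 31.5: P = 30.5 + 0.6Q.
New quantity: 191 − 0.35Q = 30.5 + 0.6Q → Q' = 168.9474.
Overproduction ΔQ = 168.9474 − 135.7895 = 33.1579; wedge = subsidy = 31.5.
The triangle = ½ × 33.1579 × 31.5 = €522.24 thousand.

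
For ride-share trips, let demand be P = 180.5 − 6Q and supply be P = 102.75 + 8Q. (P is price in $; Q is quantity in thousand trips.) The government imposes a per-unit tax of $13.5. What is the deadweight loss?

Competitive equilibrium: 180.5 − 6Q = 102.75 + 8Q → Q* = 5.5536, P* = 147.1786.
With the tax, the buyer price exceeds the seller price by 13.5: (180.5 − 6Q) − (102.75 + 8Q) = 13.5 → Q' = 4.5893.
ΔQ = 5.5536 − 4.5893 = 0.9643; the wedge equals the tax, 13.5.
DWL = ½ × 0.9643 × 13.5 = $6.51 thousand.

$6.51 thousand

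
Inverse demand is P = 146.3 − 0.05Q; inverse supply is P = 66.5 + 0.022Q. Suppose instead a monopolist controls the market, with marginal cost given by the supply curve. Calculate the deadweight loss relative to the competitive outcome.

Competitive equilibrium: 146.3 − 0.05Q = 66.5 + 0.022Q → Q* = 1108.33333, P* = 90.88333.
Marginal revenue: MR = 146.3 − 0.1Q. Set MR = MC: 146.3 − 0.1Q = 66.5 + 0.022Q → Q_m = 654.09836.
Price P_m = 146.3 − 0.05·654.09836 = 113.59508; MC(Q_m) = 66.5 + 0.022·654.09836 = 80.89016.
Competitive Q* = 1108.33333, so ΔQ = 454.23497; wedge = 113.59508 − 80.89016 = 32.70492.
Deadweight loss = ½ × 454.23497 × 32.70492 = 7427.86.

7427.86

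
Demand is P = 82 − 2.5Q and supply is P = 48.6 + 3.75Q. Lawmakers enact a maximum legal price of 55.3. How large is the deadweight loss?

39.55

Competitive equilibrium: 82 − 2.5Q = 48.6 + 3.75Q → Q* = 5.344, P* = 68.64.
At the ceiling P = 55.3, quantity supplied = (55.3 − 48.6)/3.75 = 1.7867.
Willingness to pay at Q' = 1.7867: 82 − 2.5·1.7867 = 77.5333.
ΔQ = 5.344 − 1.7867 = 3.5573; wedge = 77.5333 − 55.3 = 22.2333.
Deadweight loss = ½ × 3.5573 × 22.2333 = 39.55.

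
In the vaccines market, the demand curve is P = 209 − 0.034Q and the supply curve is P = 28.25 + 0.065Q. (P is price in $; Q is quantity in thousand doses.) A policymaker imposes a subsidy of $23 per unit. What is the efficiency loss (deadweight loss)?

$2671.72 thousand

Competitive equilibrium: 209 − 0.034Q = 28.25 + 0.065Q → Q* = 1825.7576, P* = 146.9242.
The subsidy lowers effective supply by 23: P = 5.25 + 0.065Q.
New quantity: 209 − 0.034Q = 5.25 + 0.065Q → Q' = 2058.0808.
Overproduction ΔQ = 2058.0808 − 1825.7576 = 232.3232; wedge = subsidy = 23.
Welfare loss = ½ × 232.3232 × 23 = $2671.72 thousand.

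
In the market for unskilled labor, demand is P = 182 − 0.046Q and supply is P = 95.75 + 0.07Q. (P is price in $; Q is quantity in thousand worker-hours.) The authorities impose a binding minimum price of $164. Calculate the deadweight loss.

Competitive equilibrium: 182 − 0.046Q = 95.75 + 0.07Q → Q* = 743.5345, P* = 147.7974.
At the floor P = 164, quantity demanded = (182 − 164)/0.046 = 391.3043.
Sellers' marginal cost at Q' = 391.3043: 95.75 + 0.07·391.3043 = 123.1413.
ΔQ = 743.5345 − 391.3043 = 352.2302; wedge = 164 − 123.1413 = 40.8587.
Deadweight loss = ½ × 352.2302 × 40.8587 = $7195.83 thousand.

$7195.83 thousand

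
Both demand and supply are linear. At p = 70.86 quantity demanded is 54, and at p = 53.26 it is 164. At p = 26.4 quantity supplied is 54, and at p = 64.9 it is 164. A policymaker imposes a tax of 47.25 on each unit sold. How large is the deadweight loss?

Demand slope = (53.26 − 70.86)/(164 − 54) = −0.16, so p = 79.5 − 0.16q.
Supply slope = (64.9 − 26.4)/(164 − 54) = 0.35, so p = 7.5 + 0.35q.
Competitive equilibrium: 79.5 − 0.16q = 7.5 + 0.35q → q* = 141.1765, p* = 56.9118.
With the tax, the buyer price exceeds the seller price by 47.25: (79.5 − 0.16q) − (7.5 + 0.35q) = 47.25 → q' = 48.5294.
Δq = 141.1765 − 48.5294 = 92.6471; the wedge equals the tax, 47.25.
DWL = ½ × 92.6471 × 47.25 = 2188.79.

2188.79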